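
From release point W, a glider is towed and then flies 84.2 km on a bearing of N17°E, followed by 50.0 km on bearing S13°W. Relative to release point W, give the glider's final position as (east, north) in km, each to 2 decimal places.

(13.37, 31.80)

Leg 1 (N17°E, 84.2 km): east 84.2 sin 17° = 24.62, north 84.2 cos 17° = 80.52
Leg 2 (S13°W, 50.0 km): east 50.0 sin 193° = -11.25, north 50.0 cos 193° = -48.72
Summing: 13.37 km east, 31.80 km north → (13.37, 31.80).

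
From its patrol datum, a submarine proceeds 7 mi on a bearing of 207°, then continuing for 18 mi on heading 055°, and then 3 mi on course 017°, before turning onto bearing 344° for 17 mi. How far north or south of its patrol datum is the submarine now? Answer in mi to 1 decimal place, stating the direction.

Leg 1 (207°, 7 mi): east 7 sin 207° = -3.18, north 7 cos 207° = -6.24
Leg 2 (055°, 18 mi): east 18 sin 55° = 14.74, north 18 cos 55° = 10.32
Leg 3 (017°, 3 mi): east 3 sin 17° = 0.88, north 3 cos 17° = 2.87
Leg 4 (344°, 17 mi): east 17 sin 344° = -4.69, north 17 cos 344° = 16.34
Net north component: 23.30 mi.

23.3 mi north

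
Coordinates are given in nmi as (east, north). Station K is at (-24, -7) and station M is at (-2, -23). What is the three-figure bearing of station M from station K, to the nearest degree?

Δeast = -2 − -24 = 22.00; Δnorth = -23 − -7 = -16.00.
Bearing = atan2(Δeast, Δnorth) mod 360° = 126.03° ≈ 126°.

126°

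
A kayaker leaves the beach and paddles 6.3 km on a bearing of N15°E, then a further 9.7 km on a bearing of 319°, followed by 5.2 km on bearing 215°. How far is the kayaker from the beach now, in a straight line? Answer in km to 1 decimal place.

Leg 1 (N15°E, 6.3 km): east 6.3 sin 15° = 1.63, north 6.3 cos 15° = 6.09
Leg 2 (319°, 9.7 km): east 9.7 sin 319° = -6.36, north 9.7 cos 319° = 7.32
Leg 3 (215°, 5.2 km): east 5.2 sin 215° = -2.98, north 5.2 cos 215° = -4.26
Net: -7.72 east, 9.15 north. Distance = √((-7.72)² + (9.15)²) = 11.966 km.

12.0 km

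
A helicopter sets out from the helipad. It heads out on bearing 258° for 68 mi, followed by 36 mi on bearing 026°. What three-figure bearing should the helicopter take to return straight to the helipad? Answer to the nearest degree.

Leg 1 (258°, 68 mi): east 68 sin 258° = -66.51, north 68 cos 258° = -14.14
Leg 2 (026°, 36 mi): east 36 sin 26° = 15.78, north 36 cos 26° = 32.36
Net displacement: -50.73 east, 18.22 north. Direction back to start is (50.73, -18.22): bearing = atan2(50.73, -18.22) mod 360° = 109.75° ≈ 110°.

110°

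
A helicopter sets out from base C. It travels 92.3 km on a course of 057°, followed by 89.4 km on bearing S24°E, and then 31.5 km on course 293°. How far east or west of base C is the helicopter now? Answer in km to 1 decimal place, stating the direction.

84.8 km east

Leg 1 (057°, 92.3 km): east 92.3 sin 57° = 77.41, north 92.3 cos 57° = 50.27
Leg 2 (S24°E, 89.4 km): east 89.4 sin 156° = 36.36, north 89.4 cos 156° = -81.67
Leg 3 (293°, 31.5 km): east 31.5 sin 293° = -29.00, north 31.5 cos 293° = 12.31
Net east component: 84.78 km.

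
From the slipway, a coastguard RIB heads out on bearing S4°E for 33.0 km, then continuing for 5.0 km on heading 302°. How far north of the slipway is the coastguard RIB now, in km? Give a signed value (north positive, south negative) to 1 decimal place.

-30.3 km

Leg 1 (S4°E, 33.0 km): east 33.0 sin 176° = 2.30, north 33.0 cos 176° = -32.92
Leg 2 (302°, 5.0 km): east 5.0 sin 302° = -4.24, north 5.0 cos 302° = 2.65
Net north component: -30.27 km.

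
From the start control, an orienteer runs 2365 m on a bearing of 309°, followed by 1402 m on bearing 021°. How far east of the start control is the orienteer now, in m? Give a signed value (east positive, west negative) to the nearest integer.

Leg 1 (309°, 2365 m): east 2365 sin 309° = -1837.95, north 2365 cos 309° = 1488.34
Leg 2 (021°, 1402 m): east 1402 sin 21° = 502.43, north 1402 cos 21° = 1308.88
Net east component: -1335.52 m.

-1336 m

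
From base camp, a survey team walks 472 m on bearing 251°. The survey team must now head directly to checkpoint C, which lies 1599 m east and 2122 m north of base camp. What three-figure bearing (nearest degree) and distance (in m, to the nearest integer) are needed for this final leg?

042°, 3060 m

Leg 1 (251°, 472 m): east 472 sin 251° = -446.28, north 472 cos 251° = -153.67
Current position: (-446.28, -153.67). Target: (1599, 2122). Remaining: Δeast = 2045.28, Δnorth = 2275.67.
Bearing = atan2(2045.28, 2275.67) mod 360° = 41.95°; distance = √((2045.28)² + (2275.67)²) = 3059.715 m.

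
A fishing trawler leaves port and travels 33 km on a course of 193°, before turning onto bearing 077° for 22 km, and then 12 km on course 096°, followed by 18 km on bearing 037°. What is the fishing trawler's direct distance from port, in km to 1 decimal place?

39.4 km

Leg 1 (193°, 33 km): east 33 sin 193° = -7.42, north 33 cos 193° = -32.15
Leg 2 (077°, 22 km): east 22 sin 77° = 21.44, north 22 cos 77° = 4.95
Leg 3 (096°, 12 km): east 12 sin 96° = 11.93, north 12 cos 96° = -1.25
Leg 4 (037°, 18 km): east 18 sin 37° = 10.83, north 18 cos 37° = 14.38
Net: 36.78 east, -14.08 north. Distance = √((36.78)² + (-14.08)²) = 39.384 km.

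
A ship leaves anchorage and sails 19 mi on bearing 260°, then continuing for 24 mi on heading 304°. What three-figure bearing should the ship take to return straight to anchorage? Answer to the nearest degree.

Leg 1 (260°, 19 mi): east 19 sin 260° = -18.71, north 19 cos 260° = -3.30
Leg 2 (304°, 24 mi): east 24 sin 304° = -19.90, north 24 cos 304° = 13.42
Net displacement: -38.61 east, 10.12 north. Direction back to start is (38.61, -10.12): bearing = atan2(38.61, -10.12) mod 360° = 104.69° ≈ 105°.

105°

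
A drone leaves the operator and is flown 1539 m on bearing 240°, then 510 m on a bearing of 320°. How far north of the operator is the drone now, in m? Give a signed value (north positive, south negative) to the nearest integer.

-379 m

Leg 1 (240°, 1539 m): east 1539 sin 240° = -1332.81, north 1539 cos 240° = -769.50
Leg 2 (320°, 510 m): east 510 sin 320° = -327.82, north 510 cos 320° = 390.68
Net north component: -378.82 m.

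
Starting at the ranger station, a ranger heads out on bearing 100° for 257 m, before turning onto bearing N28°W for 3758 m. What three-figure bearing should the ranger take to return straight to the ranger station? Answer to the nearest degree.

Leg 1 (100°, 257 m): east 257 sin 100° = 253.10, north 257 cos 100° = -44.63
Leg 2 (N28°W, 3758 m): east 3758 sin 332° = -1764.27, north 3758 cos 332° = 3318.12
Net displacement: -1511.18 east, 3273.49 north. Direction back to start is (1511.18, -3273.49): bearing = atan2(1511.18, -3273.49) mod 360° = 155.22° ≈ 155°.

155°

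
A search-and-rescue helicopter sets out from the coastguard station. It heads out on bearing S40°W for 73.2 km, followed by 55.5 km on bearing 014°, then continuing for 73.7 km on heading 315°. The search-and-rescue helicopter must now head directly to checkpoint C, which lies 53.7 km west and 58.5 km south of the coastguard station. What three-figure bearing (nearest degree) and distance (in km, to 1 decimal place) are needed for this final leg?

Leg 1 (S40°W, 73.2 km): east 73.2 sin 220° = -47.05, north 73.2 cos 220° = -56.07
Leg 2 (014°, 55.5 km): east 55.5 sin 14° = 13.43, north 55.5 cos 14° = 53.85
Leg 3 (315°, 73.7 km): east 73.7 sin 315° = -52.11, north 73.7 cos 315° = 52.11
Current position: (-85.74, 49.89). Target: (-53.7, -58.5). Remaining: Δeast = 32.04, Δnorth = -108.39.
Bearing = atan2(32.04, -108.39) mod 360° = 163.53°; distance = √((32.04)² + (-108.39)²) = 113.027 km.

164°, 113.0 km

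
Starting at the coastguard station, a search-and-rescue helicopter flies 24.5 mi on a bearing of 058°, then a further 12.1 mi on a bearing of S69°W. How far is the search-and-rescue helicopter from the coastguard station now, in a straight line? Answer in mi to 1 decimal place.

Leg 1 (058°, 24.5 mi): east 24.5 sin 58° = 20.78, north 24.5 cos 58° = 12.98
Leg 2 (S69°W, 12.1 mi): east 12.1 sin 249° = -11.30, north 12.1 cos 249° = -4.34
Net: 9.48 east, 8.65 north. Distance = √((9.48)² + (8.65)²) = 12.832 mi.

12.8 mi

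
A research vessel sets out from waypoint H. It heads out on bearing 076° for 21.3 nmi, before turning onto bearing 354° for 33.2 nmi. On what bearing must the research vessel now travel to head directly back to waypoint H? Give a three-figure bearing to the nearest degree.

Leg 1 (076°, 21.3 nmi): east 21.3 sin 76° = 20.67, north 21.3 cos 76° = 5.15
Leg 2 (354°, 33.2 nmi): east 33.2 sin 354° = -3.47, north 33.2 cos 354° = 33.02
Net displacement: 17.20 east, 38.17 north. Direction back to start is (-17.20, -38.17): bearing = atan2(-17.20, -38.17) mod 360° = 204.25° ≈ 204°.

204°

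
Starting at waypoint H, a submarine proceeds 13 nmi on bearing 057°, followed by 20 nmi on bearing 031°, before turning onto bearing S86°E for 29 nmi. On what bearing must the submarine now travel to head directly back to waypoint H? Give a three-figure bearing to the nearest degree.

246°

Leg 1 (057°, 13 nmi): east 13 sin 57° = 10.90, north 13 cos 57° = 7.08
Leg 2 (031°, 20 nmi): east 20 sin 31° = 10.30, north 20 cos 31° = 17.14
Leg 3 (S86°E, 29 nmi): east 29 sin 94° = 28.93, north 29 cos 94° = -2.02
Net displacement: 50.13 east, 22.20 north. Direction back to start is (-50.13, -22.20): bearing = atan2(-50.13, -22.20) mod 360° = 246.11° ≈ 246°.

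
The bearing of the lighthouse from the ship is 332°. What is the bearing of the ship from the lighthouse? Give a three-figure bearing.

Back-bearing = 332° − 180° = 152°.

152°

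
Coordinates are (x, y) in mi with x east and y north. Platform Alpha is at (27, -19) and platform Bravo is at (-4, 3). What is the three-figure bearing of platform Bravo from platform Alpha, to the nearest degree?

Δeast = -4 − 27 = -31.00; Δnorth = 3 − -19 = 22.00.
Bearing = atan2(Δeast, Δnorth) mod 360° = 305.36° ≈ 305°.

305°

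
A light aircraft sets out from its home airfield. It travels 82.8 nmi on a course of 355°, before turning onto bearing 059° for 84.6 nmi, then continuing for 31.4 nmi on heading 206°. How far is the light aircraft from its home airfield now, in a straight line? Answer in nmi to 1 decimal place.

110.6 nmi

Leg 1 (355°, 82.8 nmi): east 82.8 sin 355° = -7.22, north 82.8 cos 355° = 82.48
Leg 2 (059°, 84.6 nmi): east 84.6 sin 59° = 72.52, north 84.6 cos 59° = 43.57
Leg 3 (206°, 31.4 nmi): east 31.4 sin 206° = -13.76, north 31.4 cos 206° = -28.22
Net: 51.54 east, 97.84 north. Distance = √((51.54)² + (97.84)²) = 110.578 nmi.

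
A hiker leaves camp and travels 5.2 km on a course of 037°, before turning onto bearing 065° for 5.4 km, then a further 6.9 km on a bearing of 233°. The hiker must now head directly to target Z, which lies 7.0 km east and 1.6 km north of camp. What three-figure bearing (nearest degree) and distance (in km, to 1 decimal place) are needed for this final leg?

099°, 4.5 km

Leg 1 (037°, 5.2 km): east 5.2 sin 37° = 3.13, north 5.2 cos 37° = 4.15
Leg 2 (065°, 5.4 km): east 5.4 sin 65° = 4.89, north 5.4 cos 65° = 2.28
Leg 3 (233°, 6.9 km): east 6.9 sin 233° = -5.51, north 6.9 cos 233° = -4.15
Current position: (2.51, 2.28). Target: (7.0, 1.6). Remaining: Δeast = 4.49, Δnorth = -0.68.
Bearing = atan2(4.49, -0.68) mod 360° = 98.65°; distance = √((4.49)² + (-0.68)²) = 4.539 km.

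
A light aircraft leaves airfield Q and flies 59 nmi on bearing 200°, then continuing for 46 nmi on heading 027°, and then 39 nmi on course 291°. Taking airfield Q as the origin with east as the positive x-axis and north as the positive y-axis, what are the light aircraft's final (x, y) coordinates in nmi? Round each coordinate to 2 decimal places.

(-35.71, -0.48)

Leg 1 (200°, 59 nmi): east 59 sin 200° = -20.18, north 59 cos 200° = -55.44
Leg 2 (027°, 46 nmi): east 46 sin 27° = 20.88, north 46 cos 27° = 40.99
Leg 3 (291°, 39 nmi): east 39 sin 291° = -36.41, north 39 cos 291° = 13.98
Summing: -35.71 nmi east, -0.48 nmi north → (-35.71, -0.48).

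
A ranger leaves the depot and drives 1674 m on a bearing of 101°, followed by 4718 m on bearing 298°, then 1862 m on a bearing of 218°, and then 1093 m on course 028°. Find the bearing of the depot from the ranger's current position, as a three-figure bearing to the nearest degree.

114°

Leg 1 (101°, 1674 m): east 1674 sin 101° = 1643.24, north 1674 cos 101° = -319.41
Leg 2 (298°, 4718 m): east 4718 sin 298° = -4165.75, north 4718 cos 298° = 2214.97
Leg 3 (218°, 1862 m): east 1862 sin 218° = -1146.36, north 1862 cos 218° = -1467.28
Leg 4 (028°, 1093 m): east 1093 sin 28° = 513.13, north 1093 cos 28° = 965.06
Net displacement: -3155.73 east, 1393.34 north. Direction back to start is (3155.73, -1393.34): bearing = atan2(3155.73, -1393.34) mod 360° = 113.82° ≈ 114°.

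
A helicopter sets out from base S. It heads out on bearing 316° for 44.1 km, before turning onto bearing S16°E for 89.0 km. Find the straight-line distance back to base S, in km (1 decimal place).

54.2 km

Leg 1 (316°, 44.1 km): east 44.1 sin 316° = -30.63, north 44.1 cos 316° = 31.72
Leg 2 (S16°E, 89.0 km): east 89.0 sin 164° = 24.53, north 89.0 cos 164° = -85.55
Net: -6.10 east, -53.83 north. Distance = √((-6.10)² + (-53.83)²) = 54.174 km.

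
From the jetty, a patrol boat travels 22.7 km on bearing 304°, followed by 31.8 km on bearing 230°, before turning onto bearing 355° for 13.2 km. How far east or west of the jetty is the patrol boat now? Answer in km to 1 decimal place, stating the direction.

44.3 km west

Leg 1 (304°, 22.7 km): east 22.7 sin 304° = -18.82, north 22.7 cos 304° = 12.69
Leg 2 (230°, 31.8 km): east 31.8 sin 230° = -24.36, north 31.8 cos 230° = -20.44
Leg 3 (355°, 13.2 km): east 13.2 sin 355° = -1.15, north 13.2 cos 355° = 13.15
Net east component: -44.33 km.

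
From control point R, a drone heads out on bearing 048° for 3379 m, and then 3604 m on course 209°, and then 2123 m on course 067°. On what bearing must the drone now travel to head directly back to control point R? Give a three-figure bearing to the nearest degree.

Leg 1 (048°, 3379 m): east 3379 sin 48° = 2511.09, north 3379 cos 48° = 2260.99
Leg 2 (209°, 3604 m): east 3604 sin 209° = -1747.25, north 3604 cos 209° = -3152.13
Leg 3 (067°, 2123 m): east 2123 sin 67° = 1954.23, north 2123 cos 67° = 829.52
Net displacement: 2718.06 east, -61.61 north. Direction back to start is (-2718.06, 61.61): bearing = atan2(-2718.06, 61.61) mod 360° = 271.30° ≈ 271°.

271°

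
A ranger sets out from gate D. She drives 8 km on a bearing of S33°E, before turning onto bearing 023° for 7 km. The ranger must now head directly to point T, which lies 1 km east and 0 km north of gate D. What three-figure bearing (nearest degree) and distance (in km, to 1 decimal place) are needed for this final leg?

Leg 1 (S33°E, 8 km): east 8 sin 147° = 4.36, north 8 cos 147° = -6.71
Leg 2 (023°, 7 km): east 7 sin 23° = 2.74, north 7 cos 23° = 6.44
Current position: (7.09, -0.27). Target: (1, 0). Remaining: Δeast = -6.09, Δnorth = 0.27.
Bearing = atan2(-6.09, 0.27) mod 360° = 272.50°; distance = √((-6.09)² + (0.27)²) = 6.098 km.

272°, 6.1 km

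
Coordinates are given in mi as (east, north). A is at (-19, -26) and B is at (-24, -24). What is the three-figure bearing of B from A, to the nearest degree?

292°

Δeast = -24 − -19 = -5.00; Δnorth = -24 − -26 = 2.00.
Bearing = atan2(Δeast, Δnorth) mod 360° = 291.80° ≈ 292°.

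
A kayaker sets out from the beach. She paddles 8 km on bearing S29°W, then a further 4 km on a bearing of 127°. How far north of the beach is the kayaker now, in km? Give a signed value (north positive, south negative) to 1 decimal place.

Leg 1 (S29°W, 8 km): east 8 sin 209° = -3.88, north 8 cos 209° = -7.00
Leg 2 (127°, 4 km): east 4 sin 127° = 3.19, north 4 cos 127° = -2.41
Net north component: -9.40 km.

-9.4 km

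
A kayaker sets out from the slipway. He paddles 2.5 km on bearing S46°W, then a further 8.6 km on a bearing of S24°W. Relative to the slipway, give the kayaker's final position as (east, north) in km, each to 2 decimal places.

Leg 1 (S46°W, 2.5 km): east 2.5 sin 226° = -1.80, north 2.5 cos 226° = -1.74
Leg 2 (S24°W, 8.6 km): east 8.6 sin 204° = -3.50, north 8.6 cos 204° = -7.86
Summing: -5.30 km east, -9.59 km north → (-5.30, -9.59).

(-5.30, -9.59)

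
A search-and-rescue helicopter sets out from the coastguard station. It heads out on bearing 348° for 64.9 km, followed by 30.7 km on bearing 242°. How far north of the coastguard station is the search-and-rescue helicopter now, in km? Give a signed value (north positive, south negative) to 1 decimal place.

Leg 1 (348°, 64.9 km): east 64.9 sin 348° = -13.49, north 64.9 cos 348° = 63.48
Leg 2 (242°, 30.7 km): east 30.7 sin 242° = -27.11, north 30.7 cos 242° = -14.41
Net north component: 49.07 km.

49.1 km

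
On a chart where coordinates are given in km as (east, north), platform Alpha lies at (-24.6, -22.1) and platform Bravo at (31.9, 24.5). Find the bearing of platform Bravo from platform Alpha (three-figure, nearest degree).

Δeast = 31.9 − -24.6 = 56.50; Δnorth = 24.5 − -22.1 = 46.60.
Bearing = atan2(Δeast, Δnorth) mod 360° = 50.48° ≈ 050°.

050°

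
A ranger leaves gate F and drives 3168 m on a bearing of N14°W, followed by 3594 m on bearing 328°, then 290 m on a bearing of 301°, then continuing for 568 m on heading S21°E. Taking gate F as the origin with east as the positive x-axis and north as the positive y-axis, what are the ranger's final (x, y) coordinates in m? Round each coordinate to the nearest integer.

Leg 1 (N14°W, 3168 m): east 3168 sin 346° = -766.41, north 3168 cos 346° = 3073.90
Leg 2 (328°, 3594 m): east 3594 sin 328° = -1904.53, north 3594 cos 328° = 3047.88
Leg 3 (301°, 290 m): east 290 sin 301° = -248.58, north 290 cos 301° = 149.36
Leg 4 (S21°E, 568 m): east 568 sin 159° = 203.55, north 568 cos 159° = -530.27
Summing: -2715.96 m east, 5740.87 m north → (-2716, 5741).

(-2716, 5741)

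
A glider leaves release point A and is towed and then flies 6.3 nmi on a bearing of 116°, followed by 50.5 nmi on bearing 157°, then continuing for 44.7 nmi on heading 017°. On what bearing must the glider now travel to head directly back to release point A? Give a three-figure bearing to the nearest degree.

Leg 1 (116°, 6.3 nmi): east 6.3 sin 116° = 5.66, north 6.3 cos 116° = -2.76
Leg 2 (157°, 50.5 nmi): east 50.5 sin 157° = 19.73, north 50.5 cos 157° = -46.49
Leg 3 (017°, 44.7 nmi): east 44.7 sin 17° = 13.07, north 44.7 cos 17° = 42.75
Net displacement: 38.46 east, -6.50 north. Direction back to start is (-38.46, 6.50): bearing = atan2(-38.46, 6.50) mod 360° = 279.59° ≈ 280°.

280°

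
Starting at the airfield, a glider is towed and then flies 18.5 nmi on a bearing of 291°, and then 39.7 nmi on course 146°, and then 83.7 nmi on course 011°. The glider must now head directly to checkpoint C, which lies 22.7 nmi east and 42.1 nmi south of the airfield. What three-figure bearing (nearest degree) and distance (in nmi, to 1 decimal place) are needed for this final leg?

Leg 1 (291°, 18.5 nmi): east 18.5 sin 291° = -17.27, north 18.5 cos 291° = 6.63
Leg 2 (146°, 39.7 nmi): east 39.7 sin 146° = 22.20, north 39.7 cos 146° = -32.91
Leg 3 (011°, 83.7 nmi): east 83.7 sin 11° = 15.97, north 83.7 cos 11° = 82.16
Current position: (20.90, 55.88). Target: (22.7, -42.1). Remaining: Δeast = 1.80, Δnorth = -97.98.
Bearing = atan2(1.80, -97.98) mod 360° = 178.95°; distance = √((1.80)² + (-97.98)²) = 97.996 nmi.

179°, 98.0 nmi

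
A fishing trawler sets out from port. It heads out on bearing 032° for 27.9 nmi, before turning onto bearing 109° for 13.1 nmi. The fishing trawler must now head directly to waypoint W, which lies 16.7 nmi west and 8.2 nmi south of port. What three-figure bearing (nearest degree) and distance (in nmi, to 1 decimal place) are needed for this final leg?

Leg 1 (032°, 27.9 nmi): east 27.9 sin 32° = 14.78, north 27.9 cos 32° = 23.66
Leg 2 (109°, 13.1 nmi): east 13.1 sin 109° = 12.39, north 13.1 cos 109° = -4.26
Current position: (27.17, 19.40). Target: (-16.7, -8.2). Remaining: Δeast = -43.87, Δnorth = -27.60.
Bearing = atan2(-43.87, -27.60) mod 360° = 237.83°; distance = √((-43.87)² + (-27.60)²) = 51.828 nmi.

238°, 51.8 nmi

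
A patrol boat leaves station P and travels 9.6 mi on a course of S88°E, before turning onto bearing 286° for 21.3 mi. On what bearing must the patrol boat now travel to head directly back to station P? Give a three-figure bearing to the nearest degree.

Leg 1 (S88°E, 9.6 mi): east 9.6 sin 92° = 9.59, north 9.6 cos 92° = -0.34
Leg 2 (286°, 21.3 mi): east 21.3 sin 286° = -20.47, north 21.3 cos 286° = 5.87
Net displacement: -10.88 east, 5.54 north. Direction back to start is (10.88, -5.54): bearing = atan2(10.88, -5.54) mod 360° = 116.97° ≈ 117°.

117°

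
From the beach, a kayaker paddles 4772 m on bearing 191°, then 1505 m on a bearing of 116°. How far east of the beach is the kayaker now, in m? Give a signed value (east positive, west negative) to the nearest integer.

Leg 1 (191°, 4772 m): east 4772 sin 191° = -910.54, north 4772 cos 191° = -4684.32
Leg 2 (116°, 1505 m): east 1505 sin 116° = 1352.69, north 1505 cos 116° = -659.75
Net east component: 442.14 m.

442 m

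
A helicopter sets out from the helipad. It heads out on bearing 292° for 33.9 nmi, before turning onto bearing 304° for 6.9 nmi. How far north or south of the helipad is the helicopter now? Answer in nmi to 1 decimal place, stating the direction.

Leg 1 (292°, 33.9 nmi): east 33.9 sin 292° = -31.43, north 33.9 cos 292° = 12.70
Leg 2 (304°, 6.9 nmi): east 6.9 sin 304° = -5.72, north 6.9 cos 304° = 3.86
Net north component: 16.56 nmi.

16.6 nmi north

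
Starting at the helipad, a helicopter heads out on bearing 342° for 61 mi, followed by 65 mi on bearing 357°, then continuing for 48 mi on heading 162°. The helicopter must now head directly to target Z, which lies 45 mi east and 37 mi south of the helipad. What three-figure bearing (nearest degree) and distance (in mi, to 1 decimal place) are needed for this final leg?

155°, 125.7 mi

Leg 1 (342°, 61 mi): east 61 sin 342° = -18.85, north 61 cos 342° = 58.01
Leg 2 (357°, 65 mi): east 65 sin 357° = -3.40, north 65 cos 357° = 64.91
Leg 3 (162°, 48 mi): east 48 sin 162° = 14.83, north 48 cos 162° = -45.65
Current position: (-7.42, 77.27). Target: (45, -37). Remaining: Δeast = 52.42, Δnorth = -114.27.
Bearing = atan2(52.42, -114.27) mod 360° = 155.36°; distance = √((52.42)² + (-114.27)²) = 125.724 mi.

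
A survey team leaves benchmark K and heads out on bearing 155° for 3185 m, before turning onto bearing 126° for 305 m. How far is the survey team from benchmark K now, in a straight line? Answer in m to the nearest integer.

3455 m

Leg 1 (155°, 3185 m): east 3185 sin 155° = 1346.04, north 3185 cos 155° = -2886.59
Leg 2 (126°, 305 m): east 305 sin 126° = 246.75, north 305 cos 126° = -179.27
Net: 1592.79 east, -3065.86 north. Distance = √((1592.79)² + (-3065.86)²) = 3454.925 m.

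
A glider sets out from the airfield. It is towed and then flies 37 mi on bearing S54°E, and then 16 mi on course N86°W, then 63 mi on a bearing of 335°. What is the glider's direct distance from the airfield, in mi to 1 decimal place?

38.6 mi

Leg 1 (S54°E, 37 mi): east 37 sin 126° = 29.93, north 37 cos 126° = -21.75
Leg 2 (N86°W, 16 mi): east 16 sin 274° = -15.96, north 16 cos 274° = 1.12
Leg 3 (335°, 63 mi): east 63 sin 335° = -26.62, north 63 cos 335° = 57.10
Net: -12.65 east, 36.47 north. Distance = √((-12.65)² + (36.47)²) = 38.598 mi.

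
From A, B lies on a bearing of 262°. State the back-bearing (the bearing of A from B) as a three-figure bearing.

Back-bearing = 262° − 180° = 082°.

082°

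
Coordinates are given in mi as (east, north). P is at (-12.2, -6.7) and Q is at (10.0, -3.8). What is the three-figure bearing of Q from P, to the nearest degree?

083°

Δeast = 10.0 − -12.2 = 22.20; Δnorth = -3.8 − -6.7 = 2.90.
Bearing = atan2(Δeast, Δnorth) mod 360° = 82.56° ≈ 083°.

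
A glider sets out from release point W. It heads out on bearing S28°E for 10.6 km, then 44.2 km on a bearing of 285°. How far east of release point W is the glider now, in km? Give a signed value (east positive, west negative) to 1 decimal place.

-37.7 km

Leg 1 (S28°E, 10.6 km): east 10.6 sin 152° = 4.98, north 10.6 cos 152° = -9.36
Leg 2 (285°, 44.2 km): east 44.2 sin 285° = -42.69, north 44.2 cos 285° = 11.44
Net east component: -37.72 km.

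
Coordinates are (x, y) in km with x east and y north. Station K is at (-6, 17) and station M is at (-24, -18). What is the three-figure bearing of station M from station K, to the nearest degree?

Δeast = -24 − -6 = -18.00; Δnorth = -18 − 17 = -35.00.
Bearing = atan2(Δeast, Δnorth) mod 360° = 207.22° ≈ 207°.

207°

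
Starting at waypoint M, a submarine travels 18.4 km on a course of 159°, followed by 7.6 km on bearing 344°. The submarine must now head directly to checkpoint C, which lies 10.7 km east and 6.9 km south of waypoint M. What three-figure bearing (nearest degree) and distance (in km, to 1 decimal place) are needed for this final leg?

064°, 6.9 km

Leg 1 (159°, 18.4 km): east 18.4 sin 159° = 6.59, north 18.4 cos 159° = -17.18
Leg 2 (344°, 7.6 km): east 7.6 sin 344° = -2.09, north 7.6 cos 344° = 7.31
Current position: (4.50, -9.87). Target: (10.7, -6.9). Remaining: Δeast = 6.20, Δnorth = 2.97.
Bearing = atan2(6.20, 2.97) mod 360° = 64.39°; distance = √((6.20)² + (2.97)²) = 6.876 km.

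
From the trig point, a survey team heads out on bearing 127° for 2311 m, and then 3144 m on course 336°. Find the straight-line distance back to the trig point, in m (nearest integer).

1586 m

Leg 1 (127°, 2311 m): east 2311 sin 127° = 1845.65, north 2311 cos 127° = -1390.79
Leg 2 (336°, 3144 m): east 3144 sin 336° = -1278.78, north 3144 cos 336° = 2872.19
Net: 566.87 east, 1481.39 north. Distance = √((566.87)² + (1481.39)²) = 1586.147 m.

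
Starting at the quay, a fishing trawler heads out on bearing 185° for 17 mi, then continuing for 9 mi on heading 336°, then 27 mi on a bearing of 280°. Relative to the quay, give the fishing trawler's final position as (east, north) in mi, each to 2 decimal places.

(-31.73, -4.02)

Leg 1 (185°, 17 mi): east 17 sin 185° = -1.48, north 17 cos 185° = -16.94
Leg 2 (336°, 9 mi): east 9 sin 336° = -3.66, north 9 cos 336° = 8.22
Leg 3 (280°, 27 mi): east 27 sin 280° = -26.59, north 27 cos 280° = 4.69
Summing: -31.73 mi east, -4.02 mi north → (-31.73, -4.02).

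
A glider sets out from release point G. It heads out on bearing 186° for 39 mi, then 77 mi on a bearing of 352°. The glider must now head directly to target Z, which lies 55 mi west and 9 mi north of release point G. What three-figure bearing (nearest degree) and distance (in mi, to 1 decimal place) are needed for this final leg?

Leg 1 (186°, 39 mi): east 39 sin 186° = -4.08, north 39 cos 186° = -38.79
Leg 2 (352°, 77 mi): east 77 sin 352° = -10.72, north 77 cos 352° = 76.25
Current position: (-14.79, 37.46). Target: (-55, 9). Remaining: Δeast = -40.21, Δnorth = -28.46.
Bearing = atan2(-40.21, -28.46) mod 360° = 234.70°; distance = √((-40.21)² + (-28.46)²) = 49.263 mi.

235°, 49.3 mi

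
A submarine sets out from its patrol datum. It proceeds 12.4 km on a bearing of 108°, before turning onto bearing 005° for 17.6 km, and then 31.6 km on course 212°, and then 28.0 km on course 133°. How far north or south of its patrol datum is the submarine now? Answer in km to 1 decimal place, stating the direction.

Leg 1 (108°, 12.4 km): east 12.4 sin 108° = 11.79, north 12.4 cos 108° = -3.83
Leg 2 (005°, 17.6 km): east 17.6 sin 5° = 1.53, north 17.6 cos 5° = 17.53
Leg 3 (212°, 31.6 km): east 31.6 sin 212° = -16.75, north 31.6 cos 212° = -26.80
Leg 4 (133°, 28.0 km): east 28.0 sin 133° = 20.48, north 28.0 cos 133° = -19.10
Net north component: -32.19 km.

32.2 km south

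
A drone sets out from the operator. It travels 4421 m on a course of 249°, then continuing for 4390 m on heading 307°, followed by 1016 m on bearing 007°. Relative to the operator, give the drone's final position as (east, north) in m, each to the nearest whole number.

(-7510, 2066)

Leg 1 (249°, 4421 m): east 4421 sin 249° = -4127.36, north 4421 cos 249° = -1584.34
Leg 2 (307°, 4390 m): east 4390 sin 307° = -3506.01, north 4390 cos 307° = 2641.97
Leg 3 (007°, 1016 m): east 1016 sin 7° = 123.82, north 1016 cos 7° = 1008.43
Summing: -7509.55 m east, 2066.05 m north → (-7510, 2066).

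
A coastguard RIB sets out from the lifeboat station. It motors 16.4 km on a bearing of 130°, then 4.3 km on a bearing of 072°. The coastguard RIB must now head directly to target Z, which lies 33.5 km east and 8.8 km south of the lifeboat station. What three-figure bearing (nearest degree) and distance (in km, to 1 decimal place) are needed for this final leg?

Leg 1 (130°, 16.4 km): east 16.4 sin 130° = 12.56, north 16.4 cos 130° = -10.54
Leg 2 (072°, 4.3 km): east 4.3 sin 72° = 4.09, north 4.3 cos 72° = 1.33
Current position: (16.65, -9.21). Target: (33.5, -8.8). Remaining: Δeast = 16.85, Δnorth = 0.41.
Bearing = atan2(16.85, 0.41) mod 360° = 88.60°; distance = √((16.85)² + (0.41)²) = 16.852 km.

089°, 16.9 km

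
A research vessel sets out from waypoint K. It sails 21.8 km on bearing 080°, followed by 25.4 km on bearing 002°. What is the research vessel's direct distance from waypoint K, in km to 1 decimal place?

Leg 1 (080°, 21.8 km): east 21.8 sin 80° = 21.47, north 21.8 cos 80° = 3.79
Leg 2 (002°, 25.4 km): east 25.4 sin 2° = 0.89, north 25.4 cos 2° = 25.38
Net: 22.36 east, 29.17 north. Distance = √((22.36)² + (29.17)²) = 36.751 km.

36.8 km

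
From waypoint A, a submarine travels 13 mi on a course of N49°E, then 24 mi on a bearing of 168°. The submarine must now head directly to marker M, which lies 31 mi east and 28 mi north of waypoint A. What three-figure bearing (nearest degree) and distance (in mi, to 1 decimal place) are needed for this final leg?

021°, 45.9 mi

Leg 1 (N49°E, 13 mi): east 13 sin 49° = 9.81, north 13 cos 49° = 8.53
Leg 2 (168°, 24 mi): east 24 sin 168° = 4.99, north 24 cos 168° = -23.48
Current position: (14.80, -14.95). Target: (31, 28). Remaining: Δeast = 16.20, Δnorth = 42.95.
Bearing = atan2(16.20, 42.95) mod 360° = 20.67°; distance = √((16.20)² + (42.95)²) = 45.900 mi.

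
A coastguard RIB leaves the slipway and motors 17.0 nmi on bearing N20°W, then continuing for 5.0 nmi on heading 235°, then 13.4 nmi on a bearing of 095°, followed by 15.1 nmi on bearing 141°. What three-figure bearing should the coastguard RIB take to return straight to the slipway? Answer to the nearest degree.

Leg 1 (N20°W, 17.0 nmi): east 17.0 sin 340° = -5.81, north 17.0 cos 340° = 15.97
Leg 2 (235°, 5.0 nmi): east 5.0 sin 235° = -4.10, north 5.0 cos 235° = -2.87
Leg 3 (095°, 13.4 nmi): east 13.4 sin 95° = 13.35, north 13.4 cos 95° = -1.17
Leg 4 (141°, 15.1 nmi): east 15.1 sin 141° = 9.50, north 15.1 cos 141° = -11.73
Net displacement: 12.94 east, 0.20 north. Direction back to start is (-12.94, -0.20): bearing = atan2(-12.94, -0.20) mod 360° = 269.10° ≈ 269°.

269°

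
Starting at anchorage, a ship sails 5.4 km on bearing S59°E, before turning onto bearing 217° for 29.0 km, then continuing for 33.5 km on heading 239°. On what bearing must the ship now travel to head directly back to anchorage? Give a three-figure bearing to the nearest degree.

044°

Leg 1 (S59°E, 5.4 km): east 5.4 sin 121° = 4.63, north 5.4 cos 121° = -2.78
Leg 2 (217°, 29.0 km): east 29.0 sin 217° = -17.45, north 29.0 cos 217° = -23.16
Leg 3 (239°, 33.5 km): east 33.5 sin 239° = -28.72, north 33.5 cos 239° = -17.25
Net displacement: -41.54 east, -43.20 north. Direction back to start is (41.54, 43.20): bearing = atan2(41.54, 43.20) mod 360° = 43.88° ≈ 044°.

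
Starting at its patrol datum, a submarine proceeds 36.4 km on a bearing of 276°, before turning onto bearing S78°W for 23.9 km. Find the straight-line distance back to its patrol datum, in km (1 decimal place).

Leg 1 (276°, 36.4 km): east 36.4 sin 276° = -36.20, north 36.4 cos 276° = 3.80
Leg 2 (S78°W, 23.9 km): east 23.9 sin 258° = -23.38, north 23.9 cos 258° = -4.97
Net: -59.58 east, -1.16 north. Distance = √((-59.58)² + (-1.16)²) = 59.590 km.

59.6 km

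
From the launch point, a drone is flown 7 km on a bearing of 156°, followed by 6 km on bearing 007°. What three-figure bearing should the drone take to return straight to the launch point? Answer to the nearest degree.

277°

Leg 1 (156°, 7 km): east 7 sin 156° = 2.85, north 7 cos 156° = -6.39
Leg 2 (007°, 6 km): east 6 sin 7° = 0.73, north 6 cos 7° = 5.96
Net displacement: 3.58 east, -0.44 north. Direction back to start is (-3.58, 0.44): bearing = atan2(-3.58, 0.44) mod 360° = 277.00° ≈ 277°.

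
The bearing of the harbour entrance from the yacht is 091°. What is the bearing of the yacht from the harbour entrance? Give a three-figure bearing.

Back-bearing = 091° + 180° = 271°.

271°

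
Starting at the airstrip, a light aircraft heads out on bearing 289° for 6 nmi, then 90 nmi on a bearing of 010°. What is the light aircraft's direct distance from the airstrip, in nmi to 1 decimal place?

91.1 nmi

Leg 1 (289°, 6 nmi): east 6 sin 289° = -5.67, north 6 cos 289° = 1.95
Leg 2 (010°, 90 nmi): east 90 sin 10° = 15.63, north 90 cos 10° = 88.63
Net: 9.96 east, 90.59 north. Distance = √((9.96)² + (90.59)²) = 91.131 nmi.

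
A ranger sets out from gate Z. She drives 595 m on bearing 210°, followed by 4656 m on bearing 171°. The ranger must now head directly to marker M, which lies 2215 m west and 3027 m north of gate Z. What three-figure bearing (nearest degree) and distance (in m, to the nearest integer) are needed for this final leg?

342°, 8560 m

Leg 1 (210°, 595 m): east 595 sin 210° = -297.50, north 595 cos 210° = -515.29
Leg 2 (171°, 4656 m): east 4656 sin 171° = 728.36, north 4656 cos 171° = -4598.68
Current position: (430.86, -5113.96). Target: (-2215, 3027). Remaining: Δeast = -2645.86, Δnorth = 8140.96.
Bearing = atan2(-2645.86, 8140.96) mod 360° = 342.00°; distance = √((-2645.86)² + (8140.96)²) = 8560.130 m.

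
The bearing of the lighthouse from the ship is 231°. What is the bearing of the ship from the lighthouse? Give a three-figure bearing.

051°

Back-bearing = 231° − 180° = 051°.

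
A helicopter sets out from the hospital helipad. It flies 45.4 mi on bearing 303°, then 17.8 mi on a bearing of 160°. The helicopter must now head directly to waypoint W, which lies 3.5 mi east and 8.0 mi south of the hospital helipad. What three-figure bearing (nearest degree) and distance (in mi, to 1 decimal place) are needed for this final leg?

114°, 38.9 mi

Leg 1 (303°, 45.4 mi): east 45.4 sin 303° = -38.08, north 45.4 cos 303° = 24.73
Leg 2 (160°, 17.8 mi): east 17.8 sin 160° = 6.09, north 17.8 cos 160° = -16.73
Current position: (-31.99, 8.00). Target: (3.5, -8.0). Remaining: Δeast = 35.49, Δnorth = -16.00.
Bearing = atan2(35.49, -16.00) mod 360° = 114.27°; distance = √((35.49)² + (-16.00)²) = 38.928 mi.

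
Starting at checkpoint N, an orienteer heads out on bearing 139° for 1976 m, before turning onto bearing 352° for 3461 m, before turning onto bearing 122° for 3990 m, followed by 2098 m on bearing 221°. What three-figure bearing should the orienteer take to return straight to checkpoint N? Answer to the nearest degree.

Leg 1 (139°, 1976 m): east 1976 sin 139° = 1296.37, north 1976 cos 139° = -1491.31
Leg 2 (352°, 3461 m): east 3461 sin 352° = -481.68, north 3461 cos 352° = 3427.32
Leg 3 (122°, 3990 m): east 3990 sin 122° = 3383.71, north 3990 cos 122° = -2114.38
Leg 4 (221°, 2098 m): east 2098 sin 221° = -1376.41, north 2098 cos 221° = -1583.38
Net displacement: 2821.99 east, -1761.75 north. Direction back to start is (-2821.99, 1761.75): bearing = atan2(-2821.99, 1761.75) mod 360° = 301.98° ≈ 302°.

302°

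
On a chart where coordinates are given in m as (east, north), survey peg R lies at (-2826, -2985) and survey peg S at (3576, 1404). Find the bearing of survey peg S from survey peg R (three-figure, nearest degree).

056°

Δeast = 3576 − -2826 = 6402.00; Δnorth = 1404 − -2985 = 4389.00.
Bearing = atan2(Δeast, Δnorth) mod 360° = 55.57° ≈ 056°.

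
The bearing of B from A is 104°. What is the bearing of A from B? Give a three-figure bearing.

284°

Back-bearing = 104° + 180° = 284°.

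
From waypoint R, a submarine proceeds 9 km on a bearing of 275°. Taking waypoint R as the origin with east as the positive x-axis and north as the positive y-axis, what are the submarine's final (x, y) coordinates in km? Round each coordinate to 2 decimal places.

(-8.97, 0.78)

Leg 1 (275°, 9 km): east 9 sin 275° = -8.97, north 9 cos 275° = 0.78
Summing: -8.97 km east, 0.78 km north → (-8.97, 0.78).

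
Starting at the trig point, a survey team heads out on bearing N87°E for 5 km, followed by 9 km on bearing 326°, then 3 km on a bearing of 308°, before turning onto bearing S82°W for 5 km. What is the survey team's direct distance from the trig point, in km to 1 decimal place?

Leg 1 (N87°E, 5 km): east 5 sin 87° = 4.99, north 5 cos 87° = 0.26
Leg 2 (326°, 9 km): east 9 sin 326° = -5.03, north 9 cos 326° = 7.46
Leg 3 (308°, 3 km): east 3 sin 308° = -2.36, north 3 cos 308° = 1.85
Leg 4 (S82°W, 5 km): east 5 sin 262° = -4.95, north 5 cos 262° = -0.70
Net: -7.35 east, 8.87 north. Distance = √((-7.35)² + (8.87)²) = 11.526 km.

11.5 km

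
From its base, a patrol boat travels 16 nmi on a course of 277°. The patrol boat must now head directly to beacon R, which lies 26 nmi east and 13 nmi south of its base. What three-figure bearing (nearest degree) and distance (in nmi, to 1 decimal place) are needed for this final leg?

110°, 44.5 nmi

Leg 1 (277°, 16 nmi): east 16 sin 277° = -15.88, north 16 cos 277° = 1.95
Current position: (-15.88, 1.95). Target: (26, -13). Remaining: Δeast = 41.88, Δnorth = -14.95.
Bearing = atan2(41.88, -14.95) mod 360° = 109.64°; distance = √((41.88)² + (-14.95)²) = 44.469 nmi.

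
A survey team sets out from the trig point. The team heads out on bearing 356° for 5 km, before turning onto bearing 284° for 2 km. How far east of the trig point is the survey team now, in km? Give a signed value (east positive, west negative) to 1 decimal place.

Leg 1 (356°, 5 km): east 5 sin 356° = -0.35, north 5 cos 356° = 4.99
Leg 2 (284°, 2 km): east 2 sin 284° = -1.94, north 2 cos 284° = 0.48
Net east component: -2.29 km.

-2.3 km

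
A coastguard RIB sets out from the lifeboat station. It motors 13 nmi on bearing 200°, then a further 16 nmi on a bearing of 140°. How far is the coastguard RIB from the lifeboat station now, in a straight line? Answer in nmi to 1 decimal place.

Leg 1 (200°, 13 nmi): east 13 sin 200° = -4.45, north 13 cos 200° = -12.22
Leg 2 (140°, 16 nmi): east 16 sin 140° = 10.28, north 16 cos 140° = -12.26
Net: 5.84 east, -24.47 north. Distance = √((5.84)² + (-24.47)²) = 25.159 nmi.

25.2 nmi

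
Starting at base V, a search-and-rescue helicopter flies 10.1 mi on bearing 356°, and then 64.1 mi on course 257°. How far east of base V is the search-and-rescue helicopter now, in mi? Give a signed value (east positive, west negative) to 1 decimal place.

Leg 1 (356°, 10.1 mi): east 10.1 sin 356° = -0.70, north 10.1 cos 356° = 10.08
Leg 2 (257°, 64.1 mi): east 64.1 sin 257° = -62.46, north 64.1 cos 257° = -14.42
Net east component: -63.16 mi.

-63.2 mi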